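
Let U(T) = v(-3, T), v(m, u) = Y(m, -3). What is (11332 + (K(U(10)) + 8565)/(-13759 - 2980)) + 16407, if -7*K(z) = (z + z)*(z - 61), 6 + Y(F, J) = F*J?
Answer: 3250201544/117173 ≈ 27739.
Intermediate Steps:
Y(F, J) = -6 + F*J
v(m, u) = -6 - 3*m (v(m, u) = -6 + m*(-3) = -6 - 3*m)
U(T) = 3 (U(T) = -6 - 3*(-3) = -6 + 9 = 3)
K(z) = -2*z*(-61 + z)/7 (K(z) = -(z + z)*(z - 61)/7 = -2*z*(-61 + z)/7)
(11332 + (K(U(10)) + 8565)/(-13759 - 2980)) + 16407 = (11332 + ((2/7)*3*(61 - 1*3) + 8565)/(-13759 - 2980)) + 16407 = (11332 + ((2/7)*3*(61 - 3) + 8565)/(-16739)) + 16407 = (11332 + ((2/7)*3*58 + 8565)*(-1/16739)) + 16407 = (11332 + (348/7 + 8565)*(-1/16739)) + 16407 = (11332 + (60303/7)*(-1/16739)) + 16407 = (11332 - 60303/117173) + 16407 = 1327744133/117173 + 16407 = 3250201544/117173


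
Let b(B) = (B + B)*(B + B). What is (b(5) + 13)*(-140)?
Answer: -15820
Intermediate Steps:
b(B) = 4*B² (b(B) = (2*B)*(2*B) = 4*B²)
(b(5) + 13)*(-140) = (4*5² + 13)*(-140) = (4*25 + 13)*(-140) = (100 + 13)*(-140) = 113*(-140) = -15820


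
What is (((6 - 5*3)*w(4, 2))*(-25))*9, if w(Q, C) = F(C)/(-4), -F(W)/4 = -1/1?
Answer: -2025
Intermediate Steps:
F(W) = 4 (F(W) = -(-4)/1 = -(-4) = -4*(-1) = 4)
w(Q, C) = -1 (w(Q, C) = 4/(-4) = 4*(-¼) = -1)
(((6 - 5*3)*w(4, 2))*(-25))*9 = (((6 - 5*3)*(-1))*(-25))*9 = (((6 - 15)*(-1))*(-25))*9 = (-9*(-1)*(-25))*9 = (9*(-25))*9 = -225*9 = -2025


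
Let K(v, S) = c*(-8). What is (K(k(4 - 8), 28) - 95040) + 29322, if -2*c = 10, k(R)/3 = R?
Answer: -65678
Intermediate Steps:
k(R) = 3*R
c = -5 (c = -1/2*10 = -5)
K(v, S) = 40 (K(v, S) = -5*(-8) = 40)
(K(k(4 - 8), 28) - 95040) + 29322 = (40 - 95040) + 29322 = -95000 + 29322 = -65678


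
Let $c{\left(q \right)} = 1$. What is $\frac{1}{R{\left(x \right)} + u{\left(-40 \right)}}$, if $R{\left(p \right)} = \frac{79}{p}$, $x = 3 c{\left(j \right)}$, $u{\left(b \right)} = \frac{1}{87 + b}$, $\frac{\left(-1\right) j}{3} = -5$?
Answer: $\frac{141}{3716} \approx 0.037944$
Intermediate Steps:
$j = 15$ ($j = \left(-3\right) \left(-5\right) = 15$)
$x = 3$ ($x = 3 \cdot 1 = 3$)
$\frac{1}{R{\left(x \right)} + u{\left(-40 \right)}} = \frac{1}{\frac{79}{3} + \frac{1}{87 - 40}} = \frac{1}{79 \cdot \frac{1}{3} + \frac{1}{47}} = \frac{1}{\frac{79}{3} + \frac{1}{47}} = \frac{1}{\frac{3716}{141}} = \frac{141}{3716}$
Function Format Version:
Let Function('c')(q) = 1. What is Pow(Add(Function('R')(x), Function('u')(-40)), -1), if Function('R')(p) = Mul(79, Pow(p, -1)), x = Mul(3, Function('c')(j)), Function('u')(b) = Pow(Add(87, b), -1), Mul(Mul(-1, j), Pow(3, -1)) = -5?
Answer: Rational(141, 3716) ≈ 0.037944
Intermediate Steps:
j = 15 (j = Mul(-3, -5) = 15)
x = 3 (x = Mul(3, 1) = 3)
Pow(Add(Function('R')(x), Function('u')(-40)), -1) = Pow(Add(Mul(79, Pow(3, -1)), Pow(Add(87, -40), -1)), -1) = Pow(Add(Mul(79, Rational(1, 3)), Pow(47, -1)), -1) = Pow(Add(Rational(79, 3), Rational(1, 47)), -1) = Pow(Rational(3716, 141), -1) = Rational(141, 3716)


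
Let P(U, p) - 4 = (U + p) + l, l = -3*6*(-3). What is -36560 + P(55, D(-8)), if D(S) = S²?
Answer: -36383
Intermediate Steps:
l = 54 (l = -18*(-3) = 54)
P(U, p) = 58 + U + p (P(U, p) = 4 + ((U + p) + 54) = 4 + (54 + U + p) = 58 + U + p)
-36560 + P(55, D(-8)) = -36560 + (58 + 55 + (-8)²) = -36560 + (58 + 55 + 64) = -36560 + 177 = -36383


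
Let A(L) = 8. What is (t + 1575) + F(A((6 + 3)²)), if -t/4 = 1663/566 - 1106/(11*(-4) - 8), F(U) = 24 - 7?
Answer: 5500732/3679 ≈ 1495.2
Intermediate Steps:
F(U) = 17
t = -356236/3679 (t = -4*(1663/566 - 1106/(11*(-4) - 8)) = -4*(1663*(1/566) - 1106/(-44 - 8)) = -4*(1663/566 - 1106/(-52)) = -4*(1663/566 - 1106*(-1/52)) = -4*(1663/566 + 553/26) = -4*89059/3679 = -356236/3679 ≈ -96.830)
(t + 1575) + F(A((6 + 3)²)) = (-356236/3679 + 1575) + 17 = 5438189/3679 + 17 = 5500732/3679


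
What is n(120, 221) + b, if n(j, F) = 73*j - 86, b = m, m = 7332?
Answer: 16006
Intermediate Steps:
b = 7332
n(j, F) = -86 + 73*j
n(120, 221) + b = (-86 + 73*120) + 7332 = (-86 + 8760) + 7332 = 8674 + 7332 = 16006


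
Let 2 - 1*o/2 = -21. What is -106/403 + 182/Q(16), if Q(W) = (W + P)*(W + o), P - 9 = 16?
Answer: -3163/16523 ≈ -0.19143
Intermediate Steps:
o = 46 (o = 4 - 2*(-21) = 4 + 42 = 46)
P = 25 (P = 9 + 16 = 25)
Q(W) = (25 + W)*(46 + W) (Q(W) = (W + 25)*(W + 46) = (25 + W)*(46 + W))
-106/403 + 182/Q(16) = -106/403 + 182/(1150 + 16² + 71*16) = -106*1/403 + 182/(1150 + 256 + 1136) = -106/403 + 182/2542 = -106/403 + 182*(1/2542) = -106/403 + 91/1271 = -3163/16523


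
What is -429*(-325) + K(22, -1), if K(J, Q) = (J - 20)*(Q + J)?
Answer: 139467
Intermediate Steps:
K(J, Q) = (-20 + J)*(J + Q)
-429*(-325) + K(22, -1) = -429*(-325) + (22² - 20*22 - 20*(-1) + 22*(-1)) = 139425 + (484 - 440 + 20 - 22) = 139425 + 42 = 139467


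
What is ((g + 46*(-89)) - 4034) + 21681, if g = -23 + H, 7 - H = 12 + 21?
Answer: 13504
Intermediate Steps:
H = -26 (H = 7 - (12 + 21) = 7 - 1*33 = 7 - 33 = -26)
g = -49 (g = -23 - 26 = -49)
((g + 46*(-89)) - 4034) + 21681 = ((-49 + 46*(-89)) - 4034) + 21681 = ((-49 - 4094) - 4034) + 21681 = (-4143 - 4034) + 21681 = -8177 + 21681 = 13504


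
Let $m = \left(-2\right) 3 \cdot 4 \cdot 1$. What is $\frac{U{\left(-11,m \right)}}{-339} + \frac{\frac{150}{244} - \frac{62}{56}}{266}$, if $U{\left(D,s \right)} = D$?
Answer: $\frac{4712509}{154017192} \approx 0.030597$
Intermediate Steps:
$m = -24$ ($m = \left(-6\right) 4 \cdot 1 = \left(-24\right) 1 = -24$)
$\frac{U{\left(-11,m \right)}}{-339} + \frac{\frac{150}{244} - \frac{62}{56}}{266} = - \frac{11}{-339} + \frac{\frac{150}{244} - \frac{62}{56}}{266} = \left(-11\right) \left(- \frac{1}{339}\right) + \left(150 \cdot \frac{1}{244} - \frac{31}{28}\right) \frac{1}{266} = \frac{11}{339} + \left(\frac{75}{122} - \frac{31}{28}\right) \frac{1}{266} = \frac{11}{339} - \frac{841}{454328} = \frac{4712509}{154017192}$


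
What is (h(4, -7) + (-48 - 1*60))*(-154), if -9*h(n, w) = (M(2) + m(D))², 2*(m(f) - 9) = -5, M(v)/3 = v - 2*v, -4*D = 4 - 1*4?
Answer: 299453/18 ≈ 16636.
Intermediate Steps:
D = 0 (D = -(4 - 1*4)/4 = -(4 - 4)/4 = -¼*0 = 0)
M(v) = -3*v (M(v) = 3*(v - 2*v) = 3*(-v) = -3*v)
m(f) = 13/2 (m(f) = 9 + (½)*(-5) = 9 - 5/2 = 13/2)
h(n, w) = -1/36 (h(n, w) = -(-3*2 + 13/2)²/9 = -(-6 + 13/2)²/9 = -(½)²/9 = -⅑*¼ = -1/36)
(h(4, -7) + (-48 - 1*60))*(-154) = (-1/36 + (-48 - 1*60))*(-154) = (-1/36 + (-48 - 60))*(-154) = (-1/36 - 108)*(-154) = -3889/36*(-154) = 299453/18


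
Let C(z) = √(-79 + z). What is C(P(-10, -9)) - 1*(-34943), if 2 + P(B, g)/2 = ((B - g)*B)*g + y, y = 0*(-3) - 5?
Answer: 34943 + I*√273 ≈ 34943.0 + 16.523*I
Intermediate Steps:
y = -5 (y = 0 - 5 = -5)
P(B, g) = -14 + 2*B*g*(B - g) (P(B, g) = -4 + 2*(((B - g)*B)*g - 5) = -4 + 2*((B*(B - g))*g - 5) = -4 + 2*(B*g*(B - g) - 5) = -4 + 2*(-5 + B*g*(B - g)) = -4 + (-10 + 2*B*g*(B - g)) = -14 + 2*B*g*(B - g))
C(P(-10, -9)) - 1*(-34943) = √(-79 + (-14 - 2*(-10)*(-9)² + 2*(-9)*(-10)²)) - 1*(-34943) = √(-79 + (-14 - 2*(-10)*81 + 2*(-9)*100)) + 34943 = √(-79 + (-14 + 1620 - 1800)) + 34943 = √(-79 - 194) + 34943 = √(-273) + 34943 = I*√273 + 34943 = 34943 + I*√273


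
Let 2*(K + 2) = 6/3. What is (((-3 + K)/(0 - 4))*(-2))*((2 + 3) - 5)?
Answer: 0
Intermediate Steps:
K = -1 (K = -2 + (6/3)/2 = -2 + (6*(1/3))/2 = -2 + (1/2)*2 = -2 + 1 = -1)
(((-3 + K)/(0 - 4))*(-2))*((2 + 3) - 5) = (((-3 - 1)/(0 - 4))*(-2))*((2 + 3) - 5) = (-4/(-4)*(-2))*(5 - 5) = (-4*(-1/4)*(-2))*0 = (1*(-2))*0 = -2*0 = 0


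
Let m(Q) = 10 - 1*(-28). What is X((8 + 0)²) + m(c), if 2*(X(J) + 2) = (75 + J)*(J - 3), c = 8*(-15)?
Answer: 8551/2 ≈ 4275.5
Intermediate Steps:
c = -120
m(Q) = 38 (m(Q) = 10 + 28 = 38)
X(J) = -2 + (-3 + J)*(75 + J)/2 (X(J) = -2 + ((75 + J)*(J - 3))/2 = -2 + ((75 + J)*(-3 + J))/2 = -2 + ((-3 + J)*(75 + J))/2 = -2 + (-3 + J)*(75 + J)/2)
X((8 + 0)²) + m(c) = (-229/2 + ((8 + 0)²)²/2 + 36*(8 + 0)²) + 38 = (-229/2 + (8²)²/2 + 36*8²) + 38 = (-229/2 + (½)*64² + 36*64) + 38 = (-229/2 + (½)*4096 + 2304) + 38 = (-229/2 + 2048 + 2304) + 38 = 8475/2 + 38 = 8551/2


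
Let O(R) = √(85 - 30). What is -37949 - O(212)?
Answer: -37949 - √55 ≈ -37956.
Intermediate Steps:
O(R) = √55
-37949 - O(212) = -37949 - √55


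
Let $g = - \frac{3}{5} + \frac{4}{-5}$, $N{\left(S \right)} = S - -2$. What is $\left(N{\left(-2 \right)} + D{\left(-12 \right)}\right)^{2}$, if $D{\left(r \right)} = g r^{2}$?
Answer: $\frac{1016064}{25} \approx 40643.0$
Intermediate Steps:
$N{\left(S \right)} = 2 + S$ ($N{\left(S \right)} = S + 2 = 2 + S$)
$g = - \frac{7}{5}$ ($g = \left(-3\right) \frac{1}{5} + 4 \left(- \frac{1}{5}\right) = - \frac{3}{5} - \frac{4}{5} = - \frac{7}{5} \approx -1.4$)
$D{\left(r \right)} = - \frac{7 r^{2}}{5}$
$\left(N{\left(-2 \right)} + D{\left(-12 \right)}\right)^{2} = \left(\left(2 - 2\right) - \frac{7 \left(-12\right)^{2}}{5}\right)^{2} = \left(0 - \frac{1008}{5}\right)^{2} = \left(- \frac{1008}{5}\right)^{2} = \frac{1016064}{25}$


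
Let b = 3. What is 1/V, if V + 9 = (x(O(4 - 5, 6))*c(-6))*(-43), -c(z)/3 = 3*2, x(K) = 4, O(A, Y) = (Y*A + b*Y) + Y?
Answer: 1/3087 ≈ 0.00032394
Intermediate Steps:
O(A, Y) = 4*Y + A*Y (O(A, Y) = (Y*A + 3*Y) + Y = (A*Y + 3*Y) + Y = (3*Y + A*Y) + Y = 4*Y + A*Y)
c(z) = -18 (c(z) = -9*2 = -3*6 = -18)
V = 3087 (V = -9 + (4*(-18))*(-43) = -9 - 72*(-43) = -9 + 3096 = 3087)
1/V = 1/3087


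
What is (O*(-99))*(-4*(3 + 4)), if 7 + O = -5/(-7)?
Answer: -17424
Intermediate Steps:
O = -44/7 (O = -7 - 5/(-7) = -7 - 5*(-⅐) = -7 + 5/7 = -44/7 ≈ -6.2857)
(O*(-99))*(-4*(3 + 4)) = (-44/7*(-99))*(-4*(3 + 4)) = 4356*(-4*7)/7 = (4356/7)*(-28) = -17424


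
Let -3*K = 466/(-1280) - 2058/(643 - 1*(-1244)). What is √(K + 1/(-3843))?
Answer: √2013693514118510/64459920 ≈ 0.69616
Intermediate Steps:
K = 195199/402560 (K = -(466/(-1280) - 2058/(643 - 1*(-1244)))/3 = -(466*(-1/1280) - 2058/(643 + 1244))/3 = -(-233/640 - 2058/1887)/3 = -(-233/640 - 2058*1/1887)/3 = -(-233/640 - 686/629)/3 = -⅓*(-585597/402560) = 195199/402560 ≈ 0.48489)
√(K + 1/(-3843)) = √(195199/402560 + 1/(-3843)) = √(195199/402560 - 1/3843) = √(749747197/1547038080) = √2013693514118510/64459920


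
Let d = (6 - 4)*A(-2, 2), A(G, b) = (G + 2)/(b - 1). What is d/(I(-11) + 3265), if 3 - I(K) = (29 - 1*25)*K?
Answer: 0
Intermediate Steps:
I(K) = 3 - 4*K (I(K) = 3 - (29 - 1*25)*K = 3 - (29 - 25)*K = 3 - 4*K)
A(G, b) = (2 + G)/(-1 + b)
d = 0 (d = (6 - 4)*((2 - 2)/(-1 + 2)) = 2*(0/1) = 2*(1*0) = 2*0 = 0)
d/(I(-11) + 3265) = 0/((3 - 4*(-11)) + 3265) = 0/((3 + 44) + 3265) = 0/(47 + 3265) = 0/3312 = (1/3312)*0 = 0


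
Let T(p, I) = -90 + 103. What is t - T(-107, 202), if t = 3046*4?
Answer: 12171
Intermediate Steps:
T(p, I) = 13
t = 12184
t - T(-107, 202) = 12184 - 1*13 = 12184 - 13 = 12171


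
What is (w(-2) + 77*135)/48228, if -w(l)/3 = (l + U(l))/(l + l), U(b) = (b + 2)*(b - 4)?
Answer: 6929/32152 ≈ 0.21551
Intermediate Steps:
U(b) = (-4 + b)*(2 + b) (U(b) = (2 + b)*(-4 + b) = (-4 + b)*(2 + b))
w(l) = -3*(-8 + l**2 - l)/(2*l) (w(l) = -3*(l + (-8 + l**2 - 2*l))/(l + l) = -3*(-8 + l**2 - l)/(2*l))
(w(-2) + 77*135)/48228 = ((3/2 + 12/(-2) - 3/2*(-2)) + 77*135)/48228 = ((3/2 + 12*(-1/2) + 3) + 10395)*(1/48228) = ((3/2 - 6 + 3) + 10395)*(1/48228) = (-3/2 + 10395)*(1/48228) = (20787/2)*(1/48228) = 6929/32152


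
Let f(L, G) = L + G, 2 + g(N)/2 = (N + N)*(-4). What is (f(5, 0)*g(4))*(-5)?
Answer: 1700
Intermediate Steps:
g(N) = -4 - 16*N (g(N) = -4 + 2*((N + N)*(-4)) = -4 + 2*((2*N)*(-4)) = -4 + 2*(-8*N) = -4 - 16*N)
f(L, G) = G + L
(f(5, 0)*g(4))*(-5) = ((0 + 5)*(-4 - 16*4))*(-5) = (5*(-4 - 64))*(-5) = (5*(-68))*(-5) = -340*(-5) = 1700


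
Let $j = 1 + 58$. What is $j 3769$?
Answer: $222371$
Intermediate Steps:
$j = 59$
$j 3769 = 59 \cdot 3769 = 222371$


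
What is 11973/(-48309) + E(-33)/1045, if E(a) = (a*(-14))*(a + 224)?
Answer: 128799121/1529785 ≈ 84.194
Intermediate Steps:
E(a) = -14*a*(224 + a) (E(a) = (-14*a)*(224 + a) = -14*a*(224 + a))
11973/(-48309) + E(-33)/1045 = 11973/(-48309) - 14*(-33)*(224 - 33)/1045 = 11973*(-1/48309) - 14*(-33)*191*(1/1045) = -3991/16103 + 88242*(1/1045) = -3991/16103 + 8022/95 = 128799121/1529785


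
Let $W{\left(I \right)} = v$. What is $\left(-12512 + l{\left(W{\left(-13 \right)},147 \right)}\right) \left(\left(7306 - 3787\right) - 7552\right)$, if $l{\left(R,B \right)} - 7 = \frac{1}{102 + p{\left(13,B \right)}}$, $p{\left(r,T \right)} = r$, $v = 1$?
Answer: $\frac{5799752442}{115} \approx 5.0433 \cdot 10^{7}$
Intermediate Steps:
$W{\left(I \right)} = 1$
$l{\left(R,B \right)} = \frac{806}{115}$ ($l{\left(R,B \right)} = 7 + \frac{1}{102 + 13} = 7 + \frac{1}{115} = \frac{806}{115}$)
$\left(-12512 + l{\left(W{\left(-13 \right)},147 \right)}\right) \left(\left(7306 - 3787\right) - 7552\right) = \left(-12512 + \frac{806}{115}\right) \left(\left(7306 - 3787\right) - 7552\right) = - \frac{1438074 \left(3519 - 7552\right)}{115} = \left(- \frac{1438074}{115}\right) \left(-4033\right) = \frac{5799752442}{115}$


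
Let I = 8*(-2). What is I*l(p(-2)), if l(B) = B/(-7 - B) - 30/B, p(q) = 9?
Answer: 187/3 ≈ 62.333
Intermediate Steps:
l(B) = -30/B + B/(-7 - B)
I = -16
I*l(p(-2)) = -16*(-210 - 1*9² - 30*9)/(9*(7 + 9)) = -16*(-210 - 1*81 - 270)/(9*16) = -16*(-210 - 81 - 270)/(9*16) = -16*(-561)/(9*16) = -16*(-187/48) = 187/3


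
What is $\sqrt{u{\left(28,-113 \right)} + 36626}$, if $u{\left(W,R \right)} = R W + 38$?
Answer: $10 \sqrt{335} \approx 183.03$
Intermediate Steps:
$u{\left(W,R \right)} = 38 + R W$
$\sqrt{u{\left(28,-113 \right)} + 36626} = \sqrt{\left(38 - 3164\right) + 36626} = \sqrt{-3126 + 36626} = \sqrt{33500} = 10 \sqrt{335}$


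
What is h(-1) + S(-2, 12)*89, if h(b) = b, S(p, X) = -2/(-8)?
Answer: 85/4 ≈ 21.250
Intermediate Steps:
S(p, X) = 1/4 (S(p, X) = -2*(-1/8) = 1/4)
h(-1) + S(-2, 12)*89 = -1 + (1/4)*89 = -1 + 89/4 = 85/4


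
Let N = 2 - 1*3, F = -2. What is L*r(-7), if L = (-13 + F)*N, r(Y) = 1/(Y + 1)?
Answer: -5/2 ≈ -2.5000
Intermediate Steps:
N = -1 (N = 2 - 3 = -1)
r(Y) = 1/(1 + Y)
L = 15 (L = (-13 - 2)*(-1) = -15*(-1) = 15)
L*r(-7) = 15/(1 - 7) = 15/(-6) = 15*(-1/6) = -5/2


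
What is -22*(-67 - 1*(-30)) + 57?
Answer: 871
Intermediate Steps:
-22*(-67 - 1*(-30)) + 57 = -22*(-67 + 30) + 57 = -22*(-37) + 57 = 814 + 57 = 871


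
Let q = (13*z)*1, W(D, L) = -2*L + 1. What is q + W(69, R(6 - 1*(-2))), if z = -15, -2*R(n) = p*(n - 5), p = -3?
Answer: -203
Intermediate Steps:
R(n) = -15/2 + 3*n/2 (R(n) = -(-3)*(n - 5)/2 = -(-3)*(-5 + n)/2 = -(15 - 3*n)/2 = -15/2 + 3*n/2)
W(D, L) = 1 - 2*L
q = -195 (q = (13*(-15))*1 = -195*1 = -195)
q + W(69, R(6 - 1*(-2))) = -195 + (1 - 2*(-15/2 + 3*(6 - 1*(-2))/2)) = -195 + (1 - 2*(-15/2 + 3*(6 + 2)/2)) = -195 + (1 - 2*(-15/2 + (3/2)*8)) = -195 + (1 - 2*(-15/2 + 12)) = -195 + (1 - 2*9/2) = -195 + (1 - 9) = -195 - 8 = -203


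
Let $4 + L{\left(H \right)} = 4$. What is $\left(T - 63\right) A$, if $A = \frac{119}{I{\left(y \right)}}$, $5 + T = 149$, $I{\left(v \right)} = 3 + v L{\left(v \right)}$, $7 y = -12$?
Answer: $3213$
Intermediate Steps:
$y = - \frac{12}{7}$ ($y = \frac{1}{7} \left(-12\right) = - \frac{12}{7} \approx -1.7143$)
$L{\left(H \right)} = 0$ ($L{\left(H \right)} = -4 + 4 = 0$)
$I{\left(v \right)} = 3$ ($I{\left(v \right)} = 3 + v 0 = 3 + 0 = 3$)
$T = 144$ ($T = -5 + 149 = 144$)
$A = \frac{119}{3} \approx 39.667$
$\left(T - 63\right) A = \left(144 - 63\right) \frac{119}{3} = 81 \cdot \frac{119}{3} = 3213$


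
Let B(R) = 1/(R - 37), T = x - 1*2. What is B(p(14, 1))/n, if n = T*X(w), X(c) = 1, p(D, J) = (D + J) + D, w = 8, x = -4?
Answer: 1/48 ≈ 0.020833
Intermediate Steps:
p(D, J) = J + 2*D
T = -6 (T = -4 - 1*2 = -4 - 2 = -6)
B(R) = 1/(-37 + R)
n = -6 (n = -6*1 = -6)
B(p(14, 1))/n = 1/((-37 + (1 + 2*14))*(-6)) = -⅙/(-37 + (1 + 28)) = -⅙/(-37 + 29) = -⅙/(-8) = -⅛*(-⅙) = 1/48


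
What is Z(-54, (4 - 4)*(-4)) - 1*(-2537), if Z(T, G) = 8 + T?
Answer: 2491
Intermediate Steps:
Z(-54, (4 - 4)*(-4)) - 1*(-2537) = (8 - 54) - 1*(-2537) = -46 + 2537 = 2491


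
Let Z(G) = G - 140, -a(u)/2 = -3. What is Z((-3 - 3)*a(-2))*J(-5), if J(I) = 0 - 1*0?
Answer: 0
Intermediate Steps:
a(u) = 6 (a(u) = -2*(-3) = 6)
J(I) = 0 (J(I) = 0 + 0 = 0)
Z(G) = -140 + G
Z((-3 - 3)*a(-2))*J(-5) = (-140 + (-3 - 3)*6)*0 = (-140 - 6*6)*0 = (-140 - 36)*0 = -176*0 = 0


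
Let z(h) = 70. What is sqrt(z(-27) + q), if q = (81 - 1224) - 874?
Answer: I*sqrt(1947) ≈ 44.125*I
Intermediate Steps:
q = -2017 (q = -1143 - 874 = -2017)
sqrt(z(-27) + q) = sqrt(70 - 2017) = sqrt(-1947) = I*sqrt(1947)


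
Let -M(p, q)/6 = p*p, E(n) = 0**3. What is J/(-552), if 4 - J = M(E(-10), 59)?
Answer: -1/138 ≈ -0.0072464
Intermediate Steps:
E(n) = 0
M(p, q) = -6*p**2 (M(p, q) = -6*p*p = -6*p**2)
J = 4 (J = 4 - (-6)*0**2 = 4 - (-6)*0 = 4 - 1*0 = 4 + 0 = 4)
J/(-552) = 4/(-552) = 4*(-1/552) = -1/138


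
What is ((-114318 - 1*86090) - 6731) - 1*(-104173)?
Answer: -102966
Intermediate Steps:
((-114318 - 1*86090) - 6731) - 1*(-104173) = ((-114318 - 86090) - 6731) + 104173 = (-200408 - 6731) + 104173 = -207139 + 104173 = -102966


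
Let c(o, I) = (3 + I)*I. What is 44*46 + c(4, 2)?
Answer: 2034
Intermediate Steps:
c(o, I) = I*(3 + I)
44*46 + c(4, 2) = 44*46 + 2*(3 + 2) = 2024 + 2*5 = 2024 + 10 = 2034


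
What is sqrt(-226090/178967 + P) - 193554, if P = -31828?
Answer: -193554 + 3*I*sqrt(113273936590858)/178967 ≈ -1.9355e+5 + 178.41*I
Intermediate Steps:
sqrt(-226090/178967 + P) - 193554 = sqrt(-226090/178967 - 31828) - 193554 = sqrt(-5696387766/178967) - 193554 = 3*I*sqrt(113273936590858)/178967 - 193554 = -193554 + 3*I*sqrt(113273936590858)/178967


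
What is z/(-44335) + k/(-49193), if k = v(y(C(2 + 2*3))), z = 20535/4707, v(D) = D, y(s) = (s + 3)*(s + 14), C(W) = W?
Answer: -3434127383/684388905339 ≈ -0.0050178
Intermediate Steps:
y(s) = (3 + s)*(14 + s)
z = 6845/1569 (z = 20535*(1/4707) = 6845/1569 ≈ 4.3626)
k = 242 (k = 42 + (2 + 2*3)**2 + 17*(2 + 2*3) = 42 + (2 + 6)**2 + 17*(2 + 6) = 42 + 8**2 + 17*8 = 42 + 64 + 136 = 242)
z/(-44335) + k/(-49193) = (6845/1569)/(-44335) + 242/(-49193) = (6845/1569)*(-1/44335) + 242*(-1/49193) = -1369/13912323 - 242/49193 = -3434127383/684388905339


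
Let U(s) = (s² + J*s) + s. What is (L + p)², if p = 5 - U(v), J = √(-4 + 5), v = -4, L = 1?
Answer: 4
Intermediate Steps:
J = 1 (J = √1 = 1)
U(s) = s² + 2*s (U(s) = (s² + 1*s) + s = (s² + s) + s = (s + s²) + s = s² + 2*s)
p = -3 (p = 5 - (-4)*(2 - 4) = 5 - (-4)*(-2) = 5 - 1*8 = 5 - 8 = -3)
(L + p)² = (1 - 3)² = (-2)² = 4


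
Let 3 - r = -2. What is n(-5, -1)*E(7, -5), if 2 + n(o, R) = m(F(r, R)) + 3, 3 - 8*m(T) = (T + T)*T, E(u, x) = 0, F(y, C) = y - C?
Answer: 0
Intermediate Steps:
r = 5 (r = 3 - 1*(-2) = 3 + 2 = 5)
m(T) = 3/8 - T**2/4 (m(T) = 3/8 - (T + T)*T/8 = 3/8 - 2*T*T/8 = 3/8 - T**2/4)
n(o, R) = 11/8 - (5 - R)**2/4 (n(o, R) = -2 + ((3/8 - (5 - R)**2/4) + 3) = -2 + (27/8 - (5 - R)**2/4) = 11/8 - (5 - R)**2/4)
n(-5, -1)*E(7, -5) = (11/8 - (-5 - 1)**2/4)*0 = (11/8 - 1/4*(-6)**2)*0 = (11/8 - 1/4*36)*0 = (11/8 - 9)*0 = -61/8*0 = 0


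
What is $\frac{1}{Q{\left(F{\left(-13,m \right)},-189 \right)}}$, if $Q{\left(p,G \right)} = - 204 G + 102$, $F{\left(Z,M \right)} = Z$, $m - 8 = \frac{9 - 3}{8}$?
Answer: $\frac{1}{38658} \approx 2.5868 \cdot 10^{-5}$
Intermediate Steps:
$m = \frac{35}{4}$ ($m = 8 + \frac{9 - 3}{8} = 8 + \left(9 - 3\right) \frac{1}{8} = 8 + 6 \cdot \frac{1}{8} = 8 + \frac{3}{4} = \frac{35}{4} \approx 8.75$)
$Q{\left(p,G \right)} = 102 - 204 G$
$\frac{1}{Q{\left(F{\left(-13,m \right)},-189 \right)}} = \frac{1}{102 - -38556} = \frac{1}{102 + 38556} = \frac{1}{38658}$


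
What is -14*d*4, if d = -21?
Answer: 1176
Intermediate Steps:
-14*d*4 = -14*(-21)*4 = 294*4 = 1176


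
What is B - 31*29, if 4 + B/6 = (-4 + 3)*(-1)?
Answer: -917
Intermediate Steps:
B = -18 (B = -24 + 6*((-4 + 3)*(-1)) = -24 + 6*(-1*(-1)) = -24 + 6*1 = -24 + 6 = -18)
B - 31*29 = -18 - 31*29 = -18 - 899 = -917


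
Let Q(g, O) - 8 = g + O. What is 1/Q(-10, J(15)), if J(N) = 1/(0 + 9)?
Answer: -9/17 ≈ -0.52941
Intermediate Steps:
J(N) = 1/9
Q(g, O) = 8 + O + g (Q(g, O) = 8 + (g + O) = 8 + (O + g) = 8 + O + g)
1/Q(-10, J(15)) = 1/(8 + 1/9 - 10) = 1/(-17/9) = -9/17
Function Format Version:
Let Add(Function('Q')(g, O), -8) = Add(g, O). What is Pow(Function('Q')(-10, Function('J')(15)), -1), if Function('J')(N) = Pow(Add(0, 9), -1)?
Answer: Rational(-9, 17) ≈ -0.52941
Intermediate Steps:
Function('J')(N) = Rational(1, 9) (Function('J')(N) = Pow(9, -1) = Rational(1, 9))
Function('Q')(g, O) = Add(8, O, g) (Function('Q')(g, O) = Add(8, Add(g, O)) = Add(8, Add(O, g)) = Add(8, O, g))
Pow(Function('Q')(-10, Function('J')(15)), -1) = Pow(Add(8, Rational(1, 9), -10), -1) = Pow(Rational(-17, 9), -1) = Rational(-9, 17)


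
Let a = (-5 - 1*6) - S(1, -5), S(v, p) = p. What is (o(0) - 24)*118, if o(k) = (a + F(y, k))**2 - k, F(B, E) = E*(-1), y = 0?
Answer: 1416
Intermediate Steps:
F(B, E) = -E
a = -6 (a = (-5 - 1*6) - 1*(-5) = (-5 - 6) + 5 = -11 + 5 = -6)
o(k) = (-6 - k)**2 - k
(o(0) - 24)*118 = (((6 + 0)**2 - 1*0) - 24)*118 = ((6**2 + 0) - 24)*118 = ((36 + 0) - 24)*118 = (36 - 24)*118 = 12*118 = 1416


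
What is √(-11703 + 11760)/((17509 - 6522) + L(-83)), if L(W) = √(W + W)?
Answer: 10987*√57/120714335 - I*√9462/120714335 ≈ 0.00068716 - 8.0581e-7*I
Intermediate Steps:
L(W) = √2*√W (L(W) = √(2*W) = √2*√W)
√(-11703 + 11760)/((17509 - 6522) + L(-83)) = √(-11703 + 11760)/((17509 - 6522) + √2*√(-83)) = √57/(10987 + √2*(I*√83)) = √57/(10987 + I*√166)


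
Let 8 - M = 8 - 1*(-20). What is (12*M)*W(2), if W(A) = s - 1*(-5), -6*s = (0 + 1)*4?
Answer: -1040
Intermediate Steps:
s = -⅔ (s = -(0 + 1)*4/6 = -4/6 = -⅙*4 = -⅔ ≈ -0.66667)
W(A) = 13/3 (W(A) = -⅔ - 1*(-5) = -⅔ + 5 = 13/3)
M = -20 (M = 8 - (8 - 1*(-20)) = 8 - (8 + 20) = 8 - 1*28 = 8 - 28 = -20)
(12*M)*W(2) = (12*(-20))*(13/3) = -240*13/3 = -1040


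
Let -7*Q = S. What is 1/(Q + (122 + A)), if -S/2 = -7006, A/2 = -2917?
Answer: -7/53996 ≈ -0.00012964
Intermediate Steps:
A = -5834 (A = 2*(-2917) = -5834)
S = 14012 (S = -2*(-7006) = 14012)
Q = -14012/7 (Q = -⅐*14012 = -14012/7 ≈ -2001.7)
1/(Q + (122 + A)) = 1/(-14012/7 + (122 - 5834)) = 1/(-14012/7 - 5712) = 1/(-53996/7) = -7/53996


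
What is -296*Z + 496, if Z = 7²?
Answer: -14008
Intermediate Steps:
Z = 49
-296*Z + 496 = -296*49 + 496 = -14504 + 496 = -14008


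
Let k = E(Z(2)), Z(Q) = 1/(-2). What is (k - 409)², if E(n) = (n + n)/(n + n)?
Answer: 166464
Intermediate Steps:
Z(Q) = -½
E(n) = 1 (E(n) = (2*n)/((2*n)) = (2*n)*(1/(2*n)) = 1)
k = 1
(k - 409)² = (1 - 409)² = (-408)² = 166464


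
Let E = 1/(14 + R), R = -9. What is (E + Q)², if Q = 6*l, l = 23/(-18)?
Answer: 12544/225 ≈ 55.751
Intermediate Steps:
l = -23/18 (l = 23*(-1/18) = -23/18 ≈ -1.2778)
Q = -23/3 (Q = 6*(-23/18) = -23/3 ≈ -7.6667)
E = ⅕ (E = 1/(14 - 9) = 1/5 = ⅕ ≈ 0.20000)
(E + Q)² = (⅕ - 23/3)² = (-112/15)² = 12544/225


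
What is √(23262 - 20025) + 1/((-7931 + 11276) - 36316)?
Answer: -1/32971 + √3237 ≈ 56.895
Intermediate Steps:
√(23262 - 20025) + 1/((-7931 + 11276) - 36316) = √3237 + 1/(3345 - 36316) = √3237 + 1/(-32971) = √3237 - 1/32971 = -1/32971 + √3237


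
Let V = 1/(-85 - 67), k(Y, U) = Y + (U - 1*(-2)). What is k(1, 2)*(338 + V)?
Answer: 256875/152 ≈ 1690.0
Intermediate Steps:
k(Y, U) = 2 + U + Y (k(Y, U) = Y + (U + 2) = Y + (2 + U) = 2 + U + Y)
V = -1/152 (V = 1/(-152) = -1/152 ≈ -0.0065789)
k(1, 2)*(338 + V) = (2 + 2 + 1)*(338 - 1/152) = 5*(51375/152) = 256875/152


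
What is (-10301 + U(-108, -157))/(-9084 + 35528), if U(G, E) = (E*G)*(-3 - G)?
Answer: 1770079/26444 ≈ 66.937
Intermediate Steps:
U(G, E) = E*G*(-3 - G)
(-10301 + U(-108, -157))/(-9084 + 35528) = (-10301 - 1*(-157)*(-108)*(3 - 108))/(-9084 + 35528) = (-10301 - 1*(-157)*(-108)*(-105))/26444 = (-10301 + 1780380)*(1/26444) = 1770079*(1/26444) = 1770079/26444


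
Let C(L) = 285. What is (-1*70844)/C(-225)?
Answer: -70844/285 ≈ -248.58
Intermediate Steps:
(-1*70844)/C(-225) = -1*70844/285 = -70844*1/285 = -70844/285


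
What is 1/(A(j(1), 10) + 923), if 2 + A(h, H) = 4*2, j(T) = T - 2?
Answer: 1/929 ≈ 0.0010764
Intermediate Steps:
j(T) = -2 + T
A(h, H) = 6 (A(h, H) = -2 + 4*2 = -2 + 8 = 6)
1/(A(j(1), 10) + 923) = 1/(6 + 923) = 1/929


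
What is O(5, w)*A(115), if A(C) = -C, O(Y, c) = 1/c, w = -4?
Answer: 115/4 ≈ 28.750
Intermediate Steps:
O(5, w)*A(115) = (-1*115)/(-4) = -¼*(-115) = 115/4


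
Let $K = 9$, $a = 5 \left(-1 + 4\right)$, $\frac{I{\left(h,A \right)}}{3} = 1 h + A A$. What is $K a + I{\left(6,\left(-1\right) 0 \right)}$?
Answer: $153$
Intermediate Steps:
$I{\left(h,A \right)} = 3 h + 3 A^{2}$ ($I{\left(h,A \right)} = 3 \left(1 h + A A\right) = 3 \left(h + A^{2}\right) = 3 h + 3 A^{2}$)
$a = 15$ ($a = 5 \cdot 3 = 15$)
$K a + I{\left(6,\left(-1\right) 0 \right)} = 9 \cdot 15 + \left(3 \cdot 6 + 3 \left(\left(-1\right) 0\right)^{2}\right) = 135 + \left(18 + 3 \cdot 0^{2}\right) = 135 + \left(18 + 3 \cdot 0\right) = 135 + \left(18 + 0\right) = 135 + 18 = 153$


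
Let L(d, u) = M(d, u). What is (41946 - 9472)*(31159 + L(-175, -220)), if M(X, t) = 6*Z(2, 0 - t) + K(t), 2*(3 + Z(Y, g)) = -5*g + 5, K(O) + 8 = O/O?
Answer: 904368426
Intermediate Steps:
K(O) = -7 (K(O) = -8 + O/O = -8 + 1 = -7)
Z(Y, g) = -½ - 5*g/2 (Z(Y, g) = -3 + (-5*g + 5)/2 = -3 + (5 - 5*g)/2 = -3 + (5/2 - 5*g/2) = -½ - 5*g/2)
M(X, t) = -10 + 15*t (M(X, t) = 6*(-½ - 5*(0 - t)/2) - 7 = 6*(-½ - (-5)*t/2) - 7 = 6*(-½ + 5*t/2) - 7 = (-3 + 15*t) - 7 = -10 + 15*t)
L(d, u) = -10 + 15*u
(41946 - 9472)*(31159 + L(-175, -220)) = (41946 - 9472)*(31159 + (-10 + 15*(-220))) = 32474*(31159 + (-10 - 3300)) = 32474*(31159 - 3310) = 32474*27849 = 904368426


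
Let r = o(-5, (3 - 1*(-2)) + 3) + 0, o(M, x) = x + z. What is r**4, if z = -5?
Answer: 81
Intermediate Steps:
o(M, x) = -5 + x (o(M, x) = x - 5 = -5 + x)
r = 3 (r = (-5 + ((3 - 1*(-2)) + 3)) + 0 = (-5 + ((3 + 2) + 3)) + 0 = (-5 + (5 + 3)) + 0 = (-5 + 8) + 0 = 3 + 0 = 3)
r**4 = 3**4 = 81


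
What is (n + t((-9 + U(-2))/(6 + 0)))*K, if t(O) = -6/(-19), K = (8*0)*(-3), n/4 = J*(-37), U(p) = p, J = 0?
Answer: 0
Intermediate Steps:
n = 0 (n = 4*(0*(-37)) = 4*0 = 0)
K = 0 (K = 0*(-3) = 0)
t(O) = 6/19 (t(O) = -6*(-1/19) = 6/19)
(n + t((-9 + U(-2))/(6 + 0)))*K = (0 + 6/19)*0 = (6/19)*0 = 0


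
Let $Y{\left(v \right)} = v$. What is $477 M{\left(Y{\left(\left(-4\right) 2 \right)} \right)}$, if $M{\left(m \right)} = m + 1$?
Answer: $-3339$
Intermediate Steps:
$M{\left(m \right)} = 1 + m$
$477 M{\left(Y{\left(\left(-4\right) 2 \right)} \right)} = 477 \left(1 - 8\right) = 477 \left(-7\right) = -3339$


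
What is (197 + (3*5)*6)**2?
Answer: 82369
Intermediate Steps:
(197 + (3*5)*6)**2 = (197 + 15*6)**2 = (197 + 90)**2 = 287**2 = 82369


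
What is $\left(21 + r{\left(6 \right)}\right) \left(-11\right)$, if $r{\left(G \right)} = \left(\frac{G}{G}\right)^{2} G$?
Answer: $-297$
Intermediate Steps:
$r{\left(G \right)} = G$ ($r{\left(G \right)} = 1^{2} G = 1 G = G$)
$\left(21 + r{\left(6 \right)}\right) \left(-11\right) = \left(21 + 6\right) \left(-11\right) = 27 \left(-11\right) = -297$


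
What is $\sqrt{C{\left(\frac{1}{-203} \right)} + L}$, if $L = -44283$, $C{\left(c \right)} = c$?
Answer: $\frac{5 i \sqrt{72994334}}{203} \approx 210.44 i$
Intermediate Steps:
$\sqrt{C{\left(\frac{1}{-203} \right)} + L} = \sqrt{\frac{1}{-203} - 44283} = \sqrt{- \frac{1}{203} - 44283} = \sqrt{- \frac{8989450}{203}} = \frac{5 i \sqrt{72994334}}{203}$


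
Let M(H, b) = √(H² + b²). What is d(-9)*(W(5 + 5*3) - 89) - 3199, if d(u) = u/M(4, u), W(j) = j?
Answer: -3199 + 621*√97/97 ≈ -3135.9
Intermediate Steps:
d(u) = u/√(16 + u²) (d(u) = u/(√(4² + u²)) = u/(√(16 + u²)) = u/√(16 + u²))
d(-9)*(W(5 + 5*3) - 89) - 3199 = (-9/√(16 + (-9)²))*((5 + 5*3) - 89) - 3199 = (-9/√(16 + 81))*((5 + 15) - 89) - 3199 = (-9*√97/97)*(20 - 89) - 3199 = -9*√97/97*(-69) - 3199 = 621*√97/97 - 3199 = -3199 + 621*√97/97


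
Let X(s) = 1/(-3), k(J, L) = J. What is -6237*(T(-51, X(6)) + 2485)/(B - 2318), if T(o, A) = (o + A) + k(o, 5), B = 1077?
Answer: 14860692/1241 ≈ 11975.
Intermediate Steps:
X(s) = -⅓
T(o, A) = A + 2*o (T(o, A) = (o + A) + o = (A + o) + o = A + 2*o)
-6237*(T(-51, X(6)) + 2485)/(B - 2318) = -6237*((-⅓ + 2*(-51)) + 2485)/(1077 - 2318) = -6237/((-1241/((-⅓ - 102) + 2485))) = -6237/((-1241/(-307/3 + 2485))) = -6237/((-1241/7148/3)) = -6237/((-1241*3/7148)) = -6237/(-3723/7148) = -6237*(-7148/3723) = 14860692/1241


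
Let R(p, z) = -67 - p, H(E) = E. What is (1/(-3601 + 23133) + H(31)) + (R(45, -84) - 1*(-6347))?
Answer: 122387513/19532 ≈ 6266.0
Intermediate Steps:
(1/(-3601 + 23133) + H(31)) + (R(45, -84) - 1*(-6347)) = (1/(-3601 + 23133) + 31) + ((-67 - 1*45) - 1*(-6347)) = (1/19532 + 31) + ((-67 - 45) + 6347) = (1/19532 + 31) + (-112 + 6347) = 605493/19532 + 6235 = 122387513/19532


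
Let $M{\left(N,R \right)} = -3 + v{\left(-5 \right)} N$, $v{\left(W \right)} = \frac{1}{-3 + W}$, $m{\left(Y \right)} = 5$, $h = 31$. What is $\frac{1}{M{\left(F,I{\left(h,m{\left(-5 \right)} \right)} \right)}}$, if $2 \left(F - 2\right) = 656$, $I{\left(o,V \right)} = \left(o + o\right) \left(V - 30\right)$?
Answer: $- \frac{4}{177} \approx -0.022599$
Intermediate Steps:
$I{\left(o,V \right)} = 2 o \left(-30 + V\right)$
$F = 330$ ($F = 2 + \frac{1}{2} \cdot 656 = 2 + 328 = 330$)
$M{\left(N,R \right)} = -3 - \frac{N}{8}$ ($M{\left(N,R \right)} = -3 + \frac{N}{-3 - 5} = -3 + \frac{N}{-8} = -3 - \frac{N}{8}$)
$\frac{1}{M{\left(F,I{\left(h,m{\left(-5 \right)} \right)} \right)}} = \frac{1}{-3 - \frac{165}{4}} = \frac{1}{- \frac{177}{4}} = - \frac{4}{177}$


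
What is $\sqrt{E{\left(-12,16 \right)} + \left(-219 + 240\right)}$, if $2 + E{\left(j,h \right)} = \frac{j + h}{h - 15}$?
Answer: $\sqrt{23} \approx 4.7958$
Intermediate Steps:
$E{\left(j,h \right)} = -2 + \frac{h + j}{-15 + h}$ ($E{\left(j,h \right)} = -2 + \frac{j + h}{h - 15} = -2 + \frac{h + j}{-15 + h}$)
$\sqrt{E{\left(-12,16 \right)} + \left(-219 + 240\right)} = \sqrt{\frac{30 - 12 - 16}{-15 + 16} + \left(-219 + 240\right)} = \sqrt{\frac{30 - 12 - 16}{1} + 21} = \sqrt{1 \cdot 2 + 21} = \sqrt{2 + 21} = \sqrt{23}$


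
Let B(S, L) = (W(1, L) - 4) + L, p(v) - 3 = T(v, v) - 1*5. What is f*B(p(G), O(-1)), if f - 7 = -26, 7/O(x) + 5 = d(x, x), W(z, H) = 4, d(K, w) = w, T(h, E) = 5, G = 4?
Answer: 133/6 ≈ 22.167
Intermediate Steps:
p(v) = 3 (p(v) = 3 + (5 - 1*5) = 3 + (5 - 5) = 3 + 0 = 3)
O(x) = 7/(-5 + x)
B(S, L) = L (B(S, L) = (4 - 4) + L = 0 + L = L)
f = -19 (f = 7 - 26 = -19)
f*B(p(G), O(-1)) = -133/(-5 - 1) = -133/(-6) = -133*(-1)/6 = -19*(-7/6) = 133/6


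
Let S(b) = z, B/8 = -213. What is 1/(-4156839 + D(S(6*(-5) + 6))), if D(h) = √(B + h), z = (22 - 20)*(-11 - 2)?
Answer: -4156839/17279310473651 - I*√1730/17279310473651 ≈ -2.4057e-7 - 2.4071e-12*I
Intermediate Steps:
B = -1704 (B = 8*(-213) = -1704)
z = -26 (z = 2*(-13) = -26)
S(b) = -26
D(h) = √(-1704 + h)
1/(-4156839 + D(S(6*(-5) + 6))) = 1/(-4156839 + √(-1704 - 26)) = 1/(-4156839 + √(-1730)) = 1/(-4156839 + I*√1730)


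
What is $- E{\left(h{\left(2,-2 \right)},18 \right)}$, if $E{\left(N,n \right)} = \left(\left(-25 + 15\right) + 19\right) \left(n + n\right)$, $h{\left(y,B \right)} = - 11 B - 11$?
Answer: $-324$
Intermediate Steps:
$h{\left(y,B \right)} = -11 - 11 B$
$E{\left(N,n \right)} = 18 n$ ($E{\left(N,n \right)} = \left(-10 + 19\right) 2 n = 9 \cdot 2 n = 18 n$)
$- E{\left(h{\left(2,-2 \right)},18 \right)} = - 18 \cdot 18 = \left(-1\right) 324 = -324$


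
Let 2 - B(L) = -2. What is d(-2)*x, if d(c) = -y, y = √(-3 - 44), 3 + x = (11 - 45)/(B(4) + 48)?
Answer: 95*I*√47/26 ≈ 25.049*I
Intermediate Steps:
B(L) = 4 (B(L) = 2 - 1*(-2) = 2 + 2 = 4)
x = -95/26 (x = -3 + (11 - 45)/(4 + 48) = -3 - 34/52 = -3 - 34*1/52 = -3 - 17/26 = -95/26 ≈ -3.6538)
y = I*√47 (y = √(-47) = I*√47 ≈ 6.8557*I)
d(c) = -I*√47
d(-2)*x = -I*√47*(-95/26) = 95*I*√47/26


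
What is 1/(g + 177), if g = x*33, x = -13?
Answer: -1/252 ≈ -0.0039683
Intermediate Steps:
g = -429 (g = -13*33 = -429)
1/(g + 177) = 1/(-429 + 177) = 1/(-252) = -1/252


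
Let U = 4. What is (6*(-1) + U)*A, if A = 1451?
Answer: -2902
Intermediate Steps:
(6*(-1) + U)*A = (6*(-1) + 4)*1451 = (-6 + 4)*1451 = -2*1451 = -2902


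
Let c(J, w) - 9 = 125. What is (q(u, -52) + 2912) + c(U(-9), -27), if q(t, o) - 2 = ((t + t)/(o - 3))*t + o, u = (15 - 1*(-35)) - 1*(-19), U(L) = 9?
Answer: 155258/55 ≈ 2822.9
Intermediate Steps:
c(J, w) = 134 (c(J, w) = 9 + 125 = 134)
u = 69 (u = (15 + 35) + 19 = 50 + 19 = 69)
q(t, o) = 2 + o + 2*t²/(-3 + o) (q(t, o) = 2 + (((t + t)/(o - 3))*t + o) = 2 + (((2*t)/(-3 + o))*t + o) = 2 + ((2*t/(-3 + o))*t + o) = 2 + (2*t²/(-3 + o) + o) = 2 + (o + 2*t²/(-3 + o)) = 2 + o + 2*t²/(-3 + o))
(q(u, -52) + 2912) + c(U(-9), -27) = ((-6 + (-52)² - 1*(-52) + 2*69²)/(-3 - 52) + 2912) + 134 = ((-6 + 2704 + 52 + 2*4761)/(-55) + 2912) + 134 = (-(-6 + 2704 + 52 + 9522)/55 + 2912) + 134 = (-1/55*12272 + 2912) + 134 = (-12272/55 + 2912) + 134 = 147888/55 + 134 = 155258/55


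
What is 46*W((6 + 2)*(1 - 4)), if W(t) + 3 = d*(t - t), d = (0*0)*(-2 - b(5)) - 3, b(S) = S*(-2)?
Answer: -138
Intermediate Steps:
b(S) = -2*S
d = -3 (d = (0*0)*(-2 - (-2)*5) - 3 = 0*(-2 - 1*(-10)) - 3 = 0*(-2 + 10) - 3 = 0*8 - 3 = 0 - 3 = -3)
W(t) = -3 (W(t) = -3 - 3*(t - t) = -3 - 3*0 = -3 + 0 = -3)
46*W((6 + 2)*(1 - 4)) = 46*(-3) = -138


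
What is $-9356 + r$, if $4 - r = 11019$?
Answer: $-20371$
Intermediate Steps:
$r = -11015$ ($r = 4 - 11019 = -11015$)
$-9356 + r = -9356 - 11015 = -20371$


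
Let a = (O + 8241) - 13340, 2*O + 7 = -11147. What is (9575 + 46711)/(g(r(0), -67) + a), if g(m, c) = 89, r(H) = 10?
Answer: -18762/3529 ≈ -5.3165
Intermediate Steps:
O = -5577 (O = -7/2 + (½)*(-11147) = -7/2 - 11147/2 = -5577)
a = -10676 (a = (-5577 + 8241) - 13340 = 2664 - 13340 = -10676)
(9575 + 46711)/(g(r(0), -67) + a) = (9575 + 46711)/(89 - 10676) = 56286/(-10587) = 56286*(-1/10587) = -18762/3529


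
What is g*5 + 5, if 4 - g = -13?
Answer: 90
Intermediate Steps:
g = 17 (g = 4 - 1*(-13) = 4 + 13 = 17)
g*5 + 5 = 17*5 + 5 = 85 + 5 = 90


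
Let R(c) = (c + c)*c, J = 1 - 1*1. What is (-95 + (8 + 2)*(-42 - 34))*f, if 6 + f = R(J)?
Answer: 5130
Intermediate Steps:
J = 0 (J = 1 - 1 = 0)
R(c) = 2*c² (R(c) = (2*c)*c = 2*c²)
f = -6 (f = -6 + 2*0² = -6 + 2*0 = -6 + 0 = -6)
(-95 + (8 + 2)*(-42 - 34))*f = (-95 + (8 + 2)*(-42 - 34))*(-6) = (-95 + 10*(-76))*(-6) = (-95 - 760)*(-6) = -855*(-6) = 5130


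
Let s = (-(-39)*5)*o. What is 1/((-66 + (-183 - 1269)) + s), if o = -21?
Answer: -1/5613 ≈ -0.00017816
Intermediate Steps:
s = -4095 (s = -(-39)*5*(-21) = -13*(-15)*(-21) = 195*(-21) = -4095)
1/((-66 + (-183 - 1269)) + s) = 1/((-66 + (-183 - 1269)) - 4095) = 1/((-66 - 1452) - 4095) = 1/(-1518 - 4095) = 1/(-5613) = -1/5613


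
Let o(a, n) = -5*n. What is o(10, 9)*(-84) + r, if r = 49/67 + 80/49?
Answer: 12417501/3283 ≈ 3782.4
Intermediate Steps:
r = 7761/3283 (r = 49*(1/67) + 80*(1/49) = 49/67 + 80/49 = 7761/3283 ≈ 2.3640)
o(10, 9)*(-84) + r = -5*9*(-84) + 7761/3283 = -45*(-84) + 7761/3283 = 3780 + 7761/3283 = 12417501/3283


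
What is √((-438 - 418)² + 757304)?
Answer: 6*√41390 ≈ 1220.7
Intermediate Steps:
√((-438 - 418)² + 757304) = √((-856)² + 757304) = √(732736 + 757304) = √1490040 = 6*√41390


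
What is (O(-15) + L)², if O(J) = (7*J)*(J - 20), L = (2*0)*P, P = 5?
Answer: 13505625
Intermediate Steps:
L = 0 (L = (2*0)*5 = 0*5 = 0)
O(J) = 7*J*(-20 + J) (O(J) = (7*J)*(-20 + J) = 7*J*(-20 + J))
(O(-15) + L)² = (7*(-15)*(-20 - 15) + 0)² = (7*(-15)*(-35) + 0)² = (3675 + 0)² = 3675² = 13505625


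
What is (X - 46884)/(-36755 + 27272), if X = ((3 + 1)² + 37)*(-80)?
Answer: 51124/9483 ≈ 5.3911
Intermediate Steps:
X = -4240 (X = (4² + 37)*(-80) = (16 + 37)*(-80) = 53*(-80) = -4240)
(X - 46884)/(-36755 + 27272) = (-4240 - 46884)/(-36755 + 27272) = -51124/(-9483) = -51124*(-1/9483) = 51124/9483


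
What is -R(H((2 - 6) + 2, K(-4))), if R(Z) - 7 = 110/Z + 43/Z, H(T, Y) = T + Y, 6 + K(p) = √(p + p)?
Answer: 10 + 17*I*√2/4 ≈ 10.0 + 6.0104*I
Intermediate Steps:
K(p) = -6 + √2*√p (K(p) = -6 + √(p + p) = -6 + √(2*p) = -6 + √2*√p)
R(Z) = 7 + 153/Z (R(Z) = 7 + (110/Z + 43/Z) = 7 + 153/Z)
-R(H((2 - 6) + 2, K(-4))) = -(7 + 153/(((2 - 6) + 2) + (-6 + √2*√(-4)))) = -(7 + 153/((-4 + 2) + (-6 + √2*(2*I)))) = -(7 + 153/(-2 + (-6 + 2*I*√2))) = -(7 + 153/(-8 + 2*I*√2)) = -7 - 153/(-8 + 2*I*√2)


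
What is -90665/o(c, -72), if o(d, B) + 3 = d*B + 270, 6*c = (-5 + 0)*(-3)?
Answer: -90665/87 ≈ -1042.1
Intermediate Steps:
c = 5/2 (c = ((-5 + 0)*(-3))/6 = (-5*(-3))/6 = (1/6)*15 = 5/2 ≈ 2.5000)
o(d, B) = 267 + B*d (o(d, B) = -3 + (d*B + 270) = -3 + (B*d + 270) = -3 + (270 + B*d) = 267 + B*d)
-90665/o(c, -72) = -90665/(267 - 72*5/2) = -90665/(267 - 180) = -90665/87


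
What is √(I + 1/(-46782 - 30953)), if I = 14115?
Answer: 2*√21323284262035/77735 ≈ 118.81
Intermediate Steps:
√(I + 1/(-46782 - 30953)) = √(14115 + 1/(-46782 - 30953)) = √(14115 + 1/(-77735)) = √(14115 - 1/77735) = √(1097229524/77735) = 2*√21323284262035/77735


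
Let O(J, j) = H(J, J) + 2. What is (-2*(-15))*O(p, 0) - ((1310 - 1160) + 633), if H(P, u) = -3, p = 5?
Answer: -813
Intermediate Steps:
O(J, j) = -1 (O(J, j) = -3 + 2 = -1)
(-2*(-15))*O(p, 0) - ((1310 - 1160) + 633) = -2*(-15)*(-1) - ((1310 - 1160) + 633) = 30*(-1) - (150 + 633) = -30 - 1*783 = -30 - 783 = -813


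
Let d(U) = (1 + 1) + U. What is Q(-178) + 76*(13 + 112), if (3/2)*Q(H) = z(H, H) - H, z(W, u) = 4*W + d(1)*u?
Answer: 8788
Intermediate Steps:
d(U) = 2 + U
z(W, u) = 3*u + 4*W (z(W, u) = 4*W + (2 + 1)*u = 4*W + 3*u = 3*u + 4*W)
Q(H) = 4*H (Q(H) = 2*((3*H + 4*H) - H)/3 = 2*(7*H - H)/3 = 2*(6*H)/3 = 4*H)
Q(-178) + 76*(13 + 112) = 4*(-178) + 76*(13 + 112) = -712 + 76*125 = -712 + 9500 = 8788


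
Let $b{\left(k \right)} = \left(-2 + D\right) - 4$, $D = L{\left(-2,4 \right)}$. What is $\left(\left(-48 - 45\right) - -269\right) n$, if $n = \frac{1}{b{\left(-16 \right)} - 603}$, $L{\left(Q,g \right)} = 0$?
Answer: $- \frac{176}{609} \approx -0.289$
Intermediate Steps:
$D = 0$
$b{\left(k \right)} = -6$ ($b{\left(k \right)} = \left(-2 + 0\right) - 4 = -2 - 4 = -6$)
$n = - \frac{1}{609}$ ($n = \frac{1}{-6 - 603} = \frac{1}{-609} = - \frac{1}{609} \approx -0.001642$)
$\left(\left(-48 - 45\right) - -269\right) n = \left(\left(-48 - 45\right) - -269\right) \left(- \frac{1}{609}\right) = \left(-93 + 269\right) \left(- \frac{1}{609}\right) = 176 \left(- \frac{1}{609}\right) = - \frac{176}{609}$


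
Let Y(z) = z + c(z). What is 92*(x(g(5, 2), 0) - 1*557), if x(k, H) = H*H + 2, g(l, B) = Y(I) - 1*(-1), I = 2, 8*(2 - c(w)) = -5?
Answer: -51060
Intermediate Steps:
c(w) = 21/8 (c(w) = 2 - ⅛*(-5) = 2 + 5/8 = 21/8)
Y(z) = 21/8 + z (Y(z) = z + 21/8 = 21/8 + z)
g(l, B) = 45/8 (g(l, B) = (21/8 + 2) - 1*(-1) = 37/8 + 1 = 45/8)
x(k, H) = 2 + H² (x(k, H) = H² + 2 = 2 + H²)
92*(x(g(5, 2), 0) - 1*557) = 92*((2 + 0²) - 1*557) = 92*((2 + 0) - 557) = 92*(2 - 557) = 92*(-555) = -51060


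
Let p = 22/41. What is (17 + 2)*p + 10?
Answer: 828/41 ≈ 20.195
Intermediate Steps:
p = 22/41 (p = 22*(1/41) = 22/41 ≈ 0.53658)
(17 + 2)*p + 10 = (17 + 2)*(22/41) + 10 = 19*(22/41) + 10 = 418/41 + 10 = 828/41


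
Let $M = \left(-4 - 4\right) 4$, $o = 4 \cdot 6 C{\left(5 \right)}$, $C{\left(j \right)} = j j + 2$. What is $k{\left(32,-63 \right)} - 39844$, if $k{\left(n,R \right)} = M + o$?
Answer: $-39228$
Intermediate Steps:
$C{\left(j \right)} = 2 + j^{2}$ ($C{\left(j \right)} = j^{2} + 2 = 2 + j^{2}$)
$o = 648$ ($o = 4 \cdot 6 \left(2 + 5^{2}\right) = 24 \left(2 + 25\right) = 24 \cdot 27 = 648$)
$M = -32$ ($M = \left(-4 - 4\right) 4 = \left(-8\right) 4 = -32$)
$k{\left(n,R \right)} = 616$ ($k{\left(n,R \right)} = -32 + 648 = 616$)
$k{\left(32,-63 \right)} - 39844 = 616 - 39844 = -39228$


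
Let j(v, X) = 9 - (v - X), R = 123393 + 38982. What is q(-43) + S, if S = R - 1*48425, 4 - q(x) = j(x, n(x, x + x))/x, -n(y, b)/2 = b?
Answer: 4900246/43 ≈ 1.1396e+5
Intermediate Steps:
n(y, b) = -2*b
R = 162375
j(v, X) = 9 + X - v (j(v, X) = 9 + (X - v) = 9 + X - v)
q(x) = 4 - (9 - 5*x)/x (q(x) = 4 - (9 - 2*(x + x) - x)/x = 4 - (9 - 4*x - x)/x = 4 - (9 - 5*x)/x)
S = 113950 (S = 162375 - 1*48425 = 162375 - 48425 = 113950)
q(-43) + S = (9 - 9/(-43)) + 113950 = (9 - 9*(-1/43)) + 113950 = (9 + 9/43) + 113950 = 396/43 + 113950 = 4900246/43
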